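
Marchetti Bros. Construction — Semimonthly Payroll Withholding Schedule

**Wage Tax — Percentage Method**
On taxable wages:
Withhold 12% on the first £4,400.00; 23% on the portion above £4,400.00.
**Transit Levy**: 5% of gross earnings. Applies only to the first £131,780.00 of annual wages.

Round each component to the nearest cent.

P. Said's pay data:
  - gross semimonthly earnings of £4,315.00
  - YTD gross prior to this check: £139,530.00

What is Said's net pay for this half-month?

Wage Tax: taxable = £4,315.00
  12% × £4,315.00 = £517.80
Transit Levy: YTD £139,530.00 ≥ cap £131,780.00 → £0.00
Total withheld: £517.80 + £0.00 = £517.80
Net pay: £4,315.00 − £517.80 = £3,797.20

£3,797.20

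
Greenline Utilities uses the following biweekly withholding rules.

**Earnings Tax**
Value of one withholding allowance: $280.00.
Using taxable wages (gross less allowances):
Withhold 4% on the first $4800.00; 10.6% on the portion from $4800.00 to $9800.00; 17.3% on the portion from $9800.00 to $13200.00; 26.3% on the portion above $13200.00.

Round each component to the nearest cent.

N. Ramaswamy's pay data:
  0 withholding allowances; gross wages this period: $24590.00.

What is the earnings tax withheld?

Earnings Tax: taxable = $24590.00
  $1310.20 + 26.3% × ($24590.00 − $13200.00) = $1310.20 + 26.3% × $11390.00 = $4305.77

$4305.77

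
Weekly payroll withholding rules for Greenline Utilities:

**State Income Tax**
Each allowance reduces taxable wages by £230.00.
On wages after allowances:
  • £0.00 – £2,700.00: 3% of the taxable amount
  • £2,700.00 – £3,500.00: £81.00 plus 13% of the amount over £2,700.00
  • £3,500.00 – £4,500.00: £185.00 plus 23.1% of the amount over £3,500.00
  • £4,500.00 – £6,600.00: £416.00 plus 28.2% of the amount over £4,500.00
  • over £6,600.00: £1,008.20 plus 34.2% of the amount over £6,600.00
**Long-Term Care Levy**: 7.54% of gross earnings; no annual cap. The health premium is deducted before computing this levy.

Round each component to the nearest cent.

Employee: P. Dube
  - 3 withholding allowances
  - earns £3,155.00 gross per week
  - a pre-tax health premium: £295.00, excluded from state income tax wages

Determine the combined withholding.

£280.74

State Income Tax: taxable = £3,155.00 − £295.00 − 3×£230.00 = £2,170.00
  3% × £2,170.00 = £65.10
Long-Term Care Levy: 7.54% × £2,860.00 = £215.64
Total: £65.10 + £215.64 = £280.74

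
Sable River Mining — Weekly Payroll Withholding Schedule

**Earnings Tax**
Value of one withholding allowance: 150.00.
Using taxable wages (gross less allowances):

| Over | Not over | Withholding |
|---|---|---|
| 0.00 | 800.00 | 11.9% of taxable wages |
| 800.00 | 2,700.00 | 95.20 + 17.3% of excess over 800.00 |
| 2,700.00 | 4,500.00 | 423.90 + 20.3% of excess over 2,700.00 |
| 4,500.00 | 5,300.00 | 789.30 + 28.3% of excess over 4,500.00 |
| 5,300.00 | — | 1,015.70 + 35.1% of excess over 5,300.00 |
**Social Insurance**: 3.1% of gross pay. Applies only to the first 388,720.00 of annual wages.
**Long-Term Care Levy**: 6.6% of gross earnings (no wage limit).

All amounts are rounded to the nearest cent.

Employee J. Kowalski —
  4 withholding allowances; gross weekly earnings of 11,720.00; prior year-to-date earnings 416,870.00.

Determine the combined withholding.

Earnings Tax: taxable = 11,720.00 − 4×150.00 = 11,120.00
  1,015.70 + 35.1% × (11,120.00 − 5,300.00) = 1,015.70 + 35.1% × 5,820.00 = 3,058.52
Social Insurance: YTD 416,870.00 ≥ cap 388,720.00 → 0.00
Long-Term Care Levy: 6.6% × 11,720.00 = 773.52
Total: 3,058.52 + 0.00 + 773.52 = 3,832.04

3,832.04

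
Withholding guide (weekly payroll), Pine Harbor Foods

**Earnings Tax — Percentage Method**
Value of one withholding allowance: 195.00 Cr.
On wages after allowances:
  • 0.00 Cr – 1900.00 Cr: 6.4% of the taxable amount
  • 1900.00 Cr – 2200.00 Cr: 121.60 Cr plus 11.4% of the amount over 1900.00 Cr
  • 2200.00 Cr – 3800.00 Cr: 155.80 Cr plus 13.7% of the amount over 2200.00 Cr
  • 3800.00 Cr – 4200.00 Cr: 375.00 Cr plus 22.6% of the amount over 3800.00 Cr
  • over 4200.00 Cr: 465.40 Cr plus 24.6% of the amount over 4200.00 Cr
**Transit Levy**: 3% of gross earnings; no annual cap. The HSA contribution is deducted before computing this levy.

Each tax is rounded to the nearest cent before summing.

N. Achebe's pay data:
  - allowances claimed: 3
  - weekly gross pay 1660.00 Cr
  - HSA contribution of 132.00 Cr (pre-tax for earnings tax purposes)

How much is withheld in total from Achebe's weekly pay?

106.19 Cr

Earnings Tax: taxable = 1660.00 Cr − 132.00 Cr − 3×195.00 Cr = 943.00 Cr
  6.4% × 943.00 Cr = 60.35 Cr
Transit Levy: 3% × 1528.00 Cr = 45.84 Cr
Total: 60.35 Cr + 45.84 Cr = 106.19 Cr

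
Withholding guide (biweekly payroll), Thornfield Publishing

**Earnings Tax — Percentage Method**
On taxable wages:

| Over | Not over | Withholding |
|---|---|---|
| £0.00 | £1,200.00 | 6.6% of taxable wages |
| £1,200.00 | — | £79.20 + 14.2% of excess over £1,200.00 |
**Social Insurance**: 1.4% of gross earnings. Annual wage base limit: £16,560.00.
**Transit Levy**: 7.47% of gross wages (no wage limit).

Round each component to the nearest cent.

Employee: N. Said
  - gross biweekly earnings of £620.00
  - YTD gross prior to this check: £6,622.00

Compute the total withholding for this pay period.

Earnings Tax: taxable = £620.00
  6.6% × £620.00 = £40.92
Social Insurance: 1.4% × £620.00 = £8.68
Transit Levy: 7.47% × £620.00 = £46.31
Total: £40.92 + £8.68 + £46.31 = £95.91

£95.91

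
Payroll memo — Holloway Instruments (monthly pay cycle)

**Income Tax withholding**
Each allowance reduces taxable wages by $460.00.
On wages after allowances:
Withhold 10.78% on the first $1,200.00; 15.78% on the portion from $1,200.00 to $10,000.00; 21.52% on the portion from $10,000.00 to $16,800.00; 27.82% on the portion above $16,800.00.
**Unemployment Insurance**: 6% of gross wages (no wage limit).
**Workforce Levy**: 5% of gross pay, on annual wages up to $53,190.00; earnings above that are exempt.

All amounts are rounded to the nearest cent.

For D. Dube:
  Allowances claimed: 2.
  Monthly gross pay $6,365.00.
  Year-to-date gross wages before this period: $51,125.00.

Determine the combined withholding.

Income Tax: taxable = $6,365.00 − 2×$460.00 = $5,445.00
  $129.36 + 15.78% × ($5,445.00 − $1,200.00) = $129.36 + 15.78% × $4,245.00 = $799.22
Unemployment Insurance: 6% × $6,365.00 = $381.90
Workforce Levy: cap $53,190.00 − YTD $51,125.00 = $2,065.00 subject; 5% × $2,065.00 = $103.25
Total: $799.22 + $381.90 + $103.25 = $1,284.37

$1,284.37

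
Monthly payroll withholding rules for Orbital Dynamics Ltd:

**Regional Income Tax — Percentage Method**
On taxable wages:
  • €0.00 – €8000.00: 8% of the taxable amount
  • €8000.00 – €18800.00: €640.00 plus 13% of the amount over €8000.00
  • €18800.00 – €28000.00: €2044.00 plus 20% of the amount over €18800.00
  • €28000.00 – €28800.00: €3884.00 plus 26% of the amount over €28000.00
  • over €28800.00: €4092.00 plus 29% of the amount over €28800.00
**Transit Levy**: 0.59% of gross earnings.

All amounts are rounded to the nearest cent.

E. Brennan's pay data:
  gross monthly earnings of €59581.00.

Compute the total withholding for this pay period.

Regional Income Tax: taxable = €59581.00
  €4092.00 + 29% × (€59581.00 − €28800.00) = €4092.00 + 29% × €30781.00 = €13018.49
Transit Levy: 0.59% × €59581.00 = €351.53
Total: €13018.49 + €351.53 = €13370.02

€13370.02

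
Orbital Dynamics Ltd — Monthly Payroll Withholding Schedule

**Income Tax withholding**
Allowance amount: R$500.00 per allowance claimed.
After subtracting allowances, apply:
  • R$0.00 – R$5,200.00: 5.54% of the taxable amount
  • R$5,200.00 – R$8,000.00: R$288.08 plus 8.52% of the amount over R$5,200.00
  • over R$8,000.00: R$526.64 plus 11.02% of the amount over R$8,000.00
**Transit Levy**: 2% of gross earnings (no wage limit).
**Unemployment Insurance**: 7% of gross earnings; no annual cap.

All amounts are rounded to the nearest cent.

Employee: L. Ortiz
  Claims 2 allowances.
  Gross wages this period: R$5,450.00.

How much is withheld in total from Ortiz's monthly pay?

Income Tax: taxable = R$5,450.00 − 2×R$500.00 = R$4,450.00
  5.54% × R$4,450.00 = R$246.53
Transit Levy: 2% × R$5,450.00 = R$109.00
Unemployment Insurance: 7% × R$5,450.00 = R$381.50
Total: R$246.53 + R$109.00 + R$381.50 = R$737.03

R$737.03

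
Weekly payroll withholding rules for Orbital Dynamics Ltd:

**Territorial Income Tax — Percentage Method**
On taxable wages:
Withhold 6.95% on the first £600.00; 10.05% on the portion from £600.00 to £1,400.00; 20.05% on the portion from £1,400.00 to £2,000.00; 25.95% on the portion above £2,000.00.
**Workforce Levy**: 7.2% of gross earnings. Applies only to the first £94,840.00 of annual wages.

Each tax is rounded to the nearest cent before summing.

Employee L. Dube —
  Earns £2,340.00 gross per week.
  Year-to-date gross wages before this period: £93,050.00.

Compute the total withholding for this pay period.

Territorial Income Tax: taxable = £2,340.00
  £242.40 + 25.95% × (£2,340.00 − £2,000.00) = £242.40 + 25.95% × £340.00 = £330.63
Workforce Levy: cap £94,840.00 − YTD £93,050.00 = £1,790.00 subject; 7.2% × £1,790.00 = £128.88
Total: £330.63 + £128.88 = £459.51

£459.51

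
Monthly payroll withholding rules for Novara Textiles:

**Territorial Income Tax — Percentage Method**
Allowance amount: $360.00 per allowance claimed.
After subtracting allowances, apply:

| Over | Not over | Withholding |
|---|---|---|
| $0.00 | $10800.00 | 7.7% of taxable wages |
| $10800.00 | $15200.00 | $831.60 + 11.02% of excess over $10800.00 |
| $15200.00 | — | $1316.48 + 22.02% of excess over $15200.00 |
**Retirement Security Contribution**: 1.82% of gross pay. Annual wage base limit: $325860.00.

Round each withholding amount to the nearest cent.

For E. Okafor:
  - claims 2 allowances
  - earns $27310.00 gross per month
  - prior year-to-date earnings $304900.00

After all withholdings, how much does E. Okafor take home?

$23103.97

Territorial Income Tax: taxable = $27310.00 − 2×$360.00 = $26590.00
  $1316.48 + 22.02% × ($26590.00 − $15200.00) = $1316.48 + 22.02% × $11390.00 = $3824.56
Retirement Security Contribution: cap $325860.00 − YTD $304900.00 = $20960.00 subject; 1.82% × $20960.00 = $381.47
Total withheld: $3824.56 + $381.47 = $4206.03
Net pay: $27310.00 − $4206.03 = $23103.97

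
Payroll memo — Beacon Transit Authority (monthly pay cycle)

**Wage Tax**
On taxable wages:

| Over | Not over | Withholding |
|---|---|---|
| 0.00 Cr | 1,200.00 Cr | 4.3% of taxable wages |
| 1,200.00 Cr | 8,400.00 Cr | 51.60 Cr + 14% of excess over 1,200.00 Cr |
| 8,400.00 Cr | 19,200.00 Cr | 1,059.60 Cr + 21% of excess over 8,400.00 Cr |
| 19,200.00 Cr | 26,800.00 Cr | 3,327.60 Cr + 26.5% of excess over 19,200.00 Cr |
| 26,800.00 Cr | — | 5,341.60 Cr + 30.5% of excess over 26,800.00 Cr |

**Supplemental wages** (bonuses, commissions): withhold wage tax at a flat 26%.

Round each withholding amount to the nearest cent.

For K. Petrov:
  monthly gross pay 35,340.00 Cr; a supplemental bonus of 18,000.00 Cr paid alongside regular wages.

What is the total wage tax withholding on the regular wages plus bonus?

Wage Tax: taxable = 35,340.00 Cr
  5,341.60 Cr + 30.5% × (35,340.00 Cr − 26,800.00 Cr) = 5,341.60 Cr + 30.5% × 8,540.00 Cr = 7,946.30 Cr
Supplemental (26% flat on bonus): 26% × 18,000.00 Cr = 4,680.00 Cr
Total wage tax: 7,946.30 Cr + 4,680.00 Cr = 12,626.30 Cr

12,626.30 Cr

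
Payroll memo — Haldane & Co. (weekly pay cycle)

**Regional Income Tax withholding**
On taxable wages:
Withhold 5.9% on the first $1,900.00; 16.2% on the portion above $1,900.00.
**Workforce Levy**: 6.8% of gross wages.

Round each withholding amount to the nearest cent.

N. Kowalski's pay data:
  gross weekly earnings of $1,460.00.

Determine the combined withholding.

$185.42

Regional Income Tax: taxable = $1,460.00
  5.9% × $1,460.00 = $86.14
Workforce Levy: 6.8% × $1,460.00 = $99.28
Total: $86.14 + $99.28 = $185.42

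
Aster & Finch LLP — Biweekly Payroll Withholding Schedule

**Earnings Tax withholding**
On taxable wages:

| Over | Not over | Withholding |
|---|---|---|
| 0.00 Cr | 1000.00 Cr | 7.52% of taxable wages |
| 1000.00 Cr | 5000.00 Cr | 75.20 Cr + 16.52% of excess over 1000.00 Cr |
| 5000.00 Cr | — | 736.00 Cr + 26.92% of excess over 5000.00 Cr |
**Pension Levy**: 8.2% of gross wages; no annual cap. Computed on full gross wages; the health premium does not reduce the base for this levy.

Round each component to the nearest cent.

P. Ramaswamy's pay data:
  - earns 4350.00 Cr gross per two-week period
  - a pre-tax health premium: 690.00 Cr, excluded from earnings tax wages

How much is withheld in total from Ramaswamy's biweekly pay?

871.33 Cr

Earnings Tax: taxable = 4350.00 Cr − 690.00 Cr = 3660.00 Cr
  75.20 Cr + 16.52% × (3660.00 Cr − 1000.00 Cr) = 75.20 Cr + 16.52% × 2660.00 Cr = 514.63 Cr
Pension Levy: 8.2% × 4350.00 Cr = 356.70 Cr
Total: 514.63 Cr + 356.70 Cr = 871.33 Cr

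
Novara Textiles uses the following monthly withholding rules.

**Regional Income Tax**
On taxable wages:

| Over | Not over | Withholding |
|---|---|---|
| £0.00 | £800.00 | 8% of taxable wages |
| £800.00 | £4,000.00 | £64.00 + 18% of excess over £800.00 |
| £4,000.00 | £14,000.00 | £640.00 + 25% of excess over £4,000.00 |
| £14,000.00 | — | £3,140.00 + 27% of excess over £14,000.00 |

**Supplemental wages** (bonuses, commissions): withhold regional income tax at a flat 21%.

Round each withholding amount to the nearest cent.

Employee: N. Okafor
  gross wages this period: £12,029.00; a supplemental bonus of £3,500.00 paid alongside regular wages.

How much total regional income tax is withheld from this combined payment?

£3,382.25

Regional Income Tax: taxable = £12,029.00
  £640.00 + 25% × (£12,029.00 − £4,000.00) = £640.00 + 25% × £8,029.00 = £2,647.25
Supplemental (21% flat on bonus): 21% × £3,500.00 = £735.00
Total regional income tax: £2,647.25 + £735.00 = £3,382.25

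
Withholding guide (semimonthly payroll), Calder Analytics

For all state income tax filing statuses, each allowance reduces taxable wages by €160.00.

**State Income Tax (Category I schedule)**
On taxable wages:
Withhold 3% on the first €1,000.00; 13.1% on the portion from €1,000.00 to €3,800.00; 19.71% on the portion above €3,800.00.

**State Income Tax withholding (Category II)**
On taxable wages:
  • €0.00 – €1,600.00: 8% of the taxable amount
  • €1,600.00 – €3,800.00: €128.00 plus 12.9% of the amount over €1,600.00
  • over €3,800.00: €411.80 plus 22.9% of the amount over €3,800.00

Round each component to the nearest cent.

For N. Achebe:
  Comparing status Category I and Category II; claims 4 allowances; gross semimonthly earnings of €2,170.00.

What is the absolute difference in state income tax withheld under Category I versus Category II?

€22.97

State Income Tax (Category I): taxable = €2,170.00 − 4×€160.00 = €1,530.00
  €30.00 + 13.1% × (€1,530.00 − €1,000.00) = €30.00 + 13.1% × €530.00 = €99.43
State Income Tax (Category II): taxable = €2,170.00 − 4×€160.00 = €1,530.00
  8% × €1,530.00 = €122.40
Difference: |€99.43 − €122.40| = €22.97 (higher under Category II)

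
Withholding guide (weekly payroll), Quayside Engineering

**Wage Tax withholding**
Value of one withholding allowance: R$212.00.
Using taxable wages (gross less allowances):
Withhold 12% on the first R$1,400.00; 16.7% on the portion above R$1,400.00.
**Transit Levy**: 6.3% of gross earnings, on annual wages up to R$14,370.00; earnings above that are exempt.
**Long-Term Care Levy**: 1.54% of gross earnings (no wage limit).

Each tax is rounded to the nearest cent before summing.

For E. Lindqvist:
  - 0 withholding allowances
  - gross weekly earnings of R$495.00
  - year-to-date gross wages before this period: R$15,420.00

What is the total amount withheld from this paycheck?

R$67.02

Wage Tax: taxable = R$495.00
  12% × R$495.00 = R$59.40
Transit Levy: YTD R$15,420.00 ≥ cap R$14,370.00 → R$0.00
Long-Term Care Levy: 1.54% × R$495.00 = R$7.62
Total: R$59.40 + R$0.00 + R$7.62 = R$67.02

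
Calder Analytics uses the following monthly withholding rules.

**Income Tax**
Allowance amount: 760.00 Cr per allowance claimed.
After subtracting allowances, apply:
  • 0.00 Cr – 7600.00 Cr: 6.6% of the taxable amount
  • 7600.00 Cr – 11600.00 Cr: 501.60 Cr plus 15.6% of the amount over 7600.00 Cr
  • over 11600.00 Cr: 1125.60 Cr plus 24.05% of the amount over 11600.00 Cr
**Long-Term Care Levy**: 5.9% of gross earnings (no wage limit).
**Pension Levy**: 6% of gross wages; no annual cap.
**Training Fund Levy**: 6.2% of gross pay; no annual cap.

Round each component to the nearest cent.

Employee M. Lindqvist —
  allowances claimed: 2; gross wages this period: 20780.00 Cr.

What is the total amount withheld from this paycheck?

6729.01 Cr

Income Tax: taxable = 20780.00 Cr − 2×760.00 Cr = 19260.00 Cr
  1125.60 Cr + 24.05% × (19260.00 Cr − 11600.00 Cr) = 1125.60 Cr + 24.05% × 7660.00 Cr = 2967.83 Cr
Long-Term Care Levy: 5.9% × 20780.00 Cr = 1226.02 Cr
Pension Levy: 6% × 20780.00 Cr = 1246.80 Cr
Training Fund Levy: 6.2% × 20780.00 Cr = 1288.36 Cr
Total: 2967.83 Cr + 1226.02 Cr + 1246.80 Cr + 1288.36 Cr = 6729.01 Cr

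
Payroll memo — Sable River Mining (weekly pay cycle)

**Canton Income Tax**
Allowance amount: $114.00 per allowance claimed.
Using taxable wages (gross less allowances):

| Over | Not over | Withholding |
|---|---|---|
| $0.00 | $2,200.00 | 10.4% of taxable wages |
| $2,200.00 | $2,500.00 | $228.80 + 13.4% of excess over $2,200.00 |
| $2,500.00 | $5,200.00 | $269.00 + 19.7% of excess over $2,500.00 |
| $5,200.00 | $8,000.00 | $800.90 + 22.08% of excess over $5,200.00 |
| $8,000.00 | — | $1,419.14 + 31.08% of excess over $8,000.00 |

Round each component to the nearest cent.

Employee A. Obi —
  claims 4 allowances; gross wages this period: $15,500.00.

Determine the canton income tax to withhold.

$3,608.42

Canton Income Tax: taxable = $15,500.00 − 4×$114.00 = $15,044.00
  $1,419.14 + 31.08% × ($15,044.00 − $8,000.00) = $1,419.14 + 31.08% × $7,044.00 = $3,608.42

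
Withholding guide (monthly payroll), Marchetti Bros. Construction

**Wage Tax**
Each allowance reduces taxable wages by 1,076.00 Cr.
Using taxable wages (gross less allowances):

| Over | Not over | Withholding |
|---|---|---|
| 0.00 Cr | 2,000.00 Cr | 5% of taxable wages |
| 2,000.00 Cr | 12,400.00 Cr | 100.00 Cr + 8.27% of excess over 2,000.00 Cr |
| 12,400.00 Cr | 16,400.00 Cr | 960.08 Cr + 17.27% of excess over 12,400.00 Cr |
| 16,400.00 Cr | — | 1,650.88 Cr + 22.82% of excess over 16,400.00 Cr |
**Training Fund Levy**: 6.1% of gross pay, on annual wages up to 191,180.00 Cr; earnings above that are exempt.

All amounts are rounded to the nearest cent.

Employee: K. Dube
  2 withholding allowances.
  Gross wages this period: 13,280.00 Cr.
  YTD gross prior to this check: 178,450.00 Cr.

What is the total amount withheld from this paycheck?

1,631.42 Cr

Wage Tax: taxable = 13,280.00 Cr − 2×1,076.00 Cr = 11,128.00 Cr
  100.00 Cr + 8.27% × (11,128.00 Cr − 2,000.00 Cr) = 100.00 Cr + 8.27% × 9,128.00 Cr = 854.89 Cr
Training Fund Levy: cap 191,180.00 Cr − YTD 178,450.00 Cr = 12,730.00 Cr subject; 6.1% × 12,730.00 Cr = 776.53 Cr
Total: 854.89 Cr + 776.53 Cr = 1,631.42 Cr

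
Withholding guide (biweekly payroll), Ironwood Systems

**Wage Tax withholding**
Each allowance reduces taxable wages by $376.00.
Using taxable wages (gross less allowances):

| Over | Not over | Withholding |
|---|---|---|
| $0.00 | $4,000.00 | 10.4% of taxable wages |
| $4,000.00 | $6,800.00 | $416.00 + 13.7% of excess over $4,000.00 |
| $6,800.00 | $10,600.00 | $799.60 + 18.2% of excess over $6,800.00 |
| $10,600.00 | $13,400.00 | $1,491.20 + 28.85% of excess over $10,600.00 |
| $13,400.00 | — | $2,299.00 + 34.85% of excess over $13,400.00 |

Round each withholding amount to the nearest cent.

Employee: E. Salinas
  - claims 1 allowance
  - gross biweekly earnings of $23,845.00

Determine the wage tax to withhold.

$5,808.05

Wage Tax: taxable = $23,845.00 − 1×$376.00 = $23,469.00
  $2,299.00 + 34.85% × ($23,469.00 − $13,400.00) = $2,299.00 + 34.85% × $10,069.00 = $5,808.05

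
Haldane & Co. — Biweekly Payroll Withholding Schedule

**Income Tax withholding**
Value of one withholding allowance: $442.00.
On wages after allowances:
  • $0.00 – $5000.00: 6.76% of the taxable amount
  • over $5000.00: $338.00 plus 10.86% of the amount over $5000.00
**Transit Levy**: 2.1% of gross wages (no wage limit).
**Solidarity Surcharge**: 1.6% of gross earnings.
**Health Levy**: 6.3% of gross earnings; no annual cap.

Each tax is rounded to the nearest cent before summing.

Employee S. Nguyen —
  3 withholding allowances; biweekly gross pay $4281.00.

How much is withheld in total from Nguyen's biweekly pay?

$627.86

Income Tax: taxable = $4281.00 − 3×$442.00 = $2955.00
  6.76% × $2955.00 = $199.76
Transit Levy: 2.1% × $4281.00 = $89.90
Solidarity Surcharge: 1.6% × $4281.00 = $68.50
Health Levy: 6.3% × $4281.00 = $269.70
Total: $199.76 + $89.90 + $68.50 + $269.70 = $627.86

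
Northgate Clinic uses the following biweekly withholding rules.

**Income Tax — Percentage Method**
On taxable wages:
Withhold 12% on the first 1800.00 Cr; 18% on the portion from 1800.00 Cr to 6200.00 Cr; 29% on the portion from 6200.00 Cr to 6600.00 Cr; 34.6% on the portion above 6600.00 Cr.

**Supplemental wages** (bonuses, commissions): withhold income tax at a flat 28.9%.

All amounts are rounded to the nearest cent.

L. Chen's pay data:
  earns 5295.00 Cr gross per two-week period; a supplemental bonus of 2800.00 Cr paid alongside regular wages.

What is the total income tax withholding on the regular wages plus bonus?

1654.30 Cr

Income Tax: taxable = 5295.00 Cr
  216.00 Cr + 18% × (5295.00 Cr − 1800.00 Cr) = 216.00 Cr + 18% × 3495.00 Cr = 845.10 Cr
Supplemental (28.9% flat on bonus): 28.9% × 2800.00 Cr = 809.20 Cr
Total income tax: 845.10 Cr + 809.20 Cr = 1654.30 Cr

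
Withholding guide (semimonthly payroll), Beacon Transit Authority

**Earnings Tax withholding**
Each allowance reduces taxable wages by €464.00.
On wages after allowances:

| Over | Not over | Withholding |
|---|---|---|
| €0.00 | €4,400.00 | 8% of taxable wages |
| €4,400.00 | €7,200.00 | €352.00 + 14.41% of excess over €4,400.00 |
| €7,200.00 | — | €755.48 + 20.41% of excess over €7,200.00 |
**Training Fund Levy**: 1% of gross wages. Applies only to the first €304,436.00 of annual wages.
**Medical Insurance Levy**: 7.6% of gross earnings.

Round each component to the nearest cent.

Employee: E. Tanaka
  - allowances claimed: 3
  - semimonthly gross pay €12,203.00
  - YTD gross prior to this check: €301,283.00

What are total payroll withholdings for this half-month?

Earnings Tax: taxable = €12,203.00 − 3×€464.00 = €10,811.00
  €755.48 + 20.41% × (€10,811.00 − €7,200.00) = €755.48 + 20.41% × €3,611.00 = €1,492.49
Training Fund Levy: cap €304,436.00 − YTD €301,283.00 = €3,153.00 subject; 1% × €3,153.00 = €31.53
Medical Insurance Levy: 7.6% × €12,203.00 = €927.43
Total: €1,492.49 + €31.53 + €927.43 = €2,451.45

€2,451.45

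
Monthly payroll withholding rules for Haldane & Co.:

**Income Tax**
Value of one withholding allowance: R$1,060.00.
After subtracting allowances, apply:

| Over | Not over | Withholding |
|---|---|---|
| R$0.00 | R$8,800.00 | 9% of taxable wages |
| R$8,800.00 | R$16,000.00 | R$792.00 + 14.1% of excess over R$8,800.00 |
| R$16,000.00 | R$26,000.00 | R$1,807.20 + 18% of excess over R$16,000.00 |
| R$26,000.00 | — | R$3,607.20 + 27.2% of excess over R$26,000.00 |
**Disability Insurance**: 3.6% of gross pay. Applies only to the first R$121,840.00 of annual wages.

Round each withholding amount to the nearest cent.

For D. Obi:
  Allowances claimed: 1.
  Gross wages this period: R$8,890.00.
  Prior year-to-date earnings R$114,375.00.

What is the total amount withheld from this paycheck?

R$973.44

Income Tax: taxable = R$8,890.00 − 1×R$1,060.00 = R$7,830.00
  9% × R$7,830.00 = R$704.70
Disability Insurance: cap R$121,840.00 − YTD R$114,375.00 = R$7,465.00 subject; 3.6% × R$7,465.00 = R$268.74
Total: R$704.70 + R$268.74 = R$973.44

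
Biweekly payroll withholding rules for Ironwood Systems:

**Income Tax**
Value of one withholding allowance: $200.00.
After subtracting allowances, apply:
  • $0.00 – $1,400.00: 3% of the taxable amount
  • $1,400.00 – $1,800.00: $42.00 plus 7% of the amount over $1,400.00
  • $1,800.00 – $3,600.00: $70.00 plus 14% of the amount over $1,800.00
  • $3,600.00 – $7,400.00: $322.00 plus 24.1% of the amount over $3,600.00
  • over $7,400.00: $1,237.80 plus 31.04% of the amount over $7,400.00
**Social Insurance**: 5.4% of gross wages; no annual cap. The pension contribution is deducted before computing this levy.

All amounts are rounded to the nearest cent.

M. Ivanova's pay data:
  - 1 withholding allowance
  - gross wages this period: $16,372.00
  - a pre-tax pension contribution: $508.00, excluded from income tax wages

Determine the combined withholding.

$4,659.61

Income Tax: taxable = $16,372.00 − $508.00 − 1×$200.00 = $15,664.00
  $1,237.80 + 31.04% × ($15,664.00 − $7,400.00) = $1,237.80 + 31.04% × $8,264.00 = $3,802.95
Social Insurance: 5.4% × $15,864.00 = $856.66
Total: $3,802.95 + $856.66 = $4,659.61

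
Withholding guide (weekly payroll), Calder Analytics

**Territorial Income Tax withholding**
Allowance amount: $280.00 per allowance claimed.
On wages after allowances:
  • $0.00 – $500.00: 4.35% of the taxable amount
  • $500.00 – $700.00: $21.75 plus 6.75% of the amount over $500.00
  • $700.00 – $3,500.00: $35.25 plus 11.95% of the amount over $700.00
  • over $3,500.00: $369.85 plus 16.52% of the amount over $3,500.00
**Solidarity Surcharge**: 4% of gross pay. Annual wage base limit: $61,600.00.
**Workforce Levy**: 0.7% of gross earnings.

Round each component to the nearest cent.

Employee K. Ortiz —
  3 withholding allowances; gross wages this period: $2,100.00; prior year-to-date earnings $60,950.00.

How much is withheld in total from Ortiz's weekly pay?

$142.87

Territorial Income Tax: taxable = $2,100.00 − 3×$280.00 = $1,260.00
  $35.25 + 11.95% × ($1,260.00 − $700.00) = $35.25 + 11.95% × $560.00 = $102.17
Solidarity Surcharge: cap $61,600.00 − YTD $60,950.00 = $650.00 subject; 4% × $650.00 = $26.00
Workforce Levy: 0.7% × $2,100.00 = $14.70
Total: $102.17 + $26.00 + $14.70 = $142.87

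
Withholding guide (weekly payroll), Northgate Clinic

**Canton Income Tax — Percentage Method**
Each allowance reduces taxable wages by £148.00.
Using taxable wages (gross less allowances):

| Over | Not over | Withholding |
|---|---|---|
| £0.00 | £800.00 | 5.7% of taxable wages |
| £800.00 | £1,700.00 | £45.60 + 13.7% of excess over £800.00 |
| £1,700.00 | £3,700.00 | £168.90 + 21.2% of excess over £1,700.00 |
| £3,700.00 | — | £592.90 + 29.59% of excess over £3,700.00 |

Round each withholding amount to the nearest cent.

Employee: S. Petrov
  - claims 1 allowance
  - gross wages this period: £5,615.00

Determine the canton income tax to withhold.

Canton Income Tax: taxable = £5,615.00 − 1×£148.00 = £5,467.00
  £592.90 + 29.59% × (£5,467.00 − £3,700.00) = £592.90 + 29.59% × £1,767.00 = £1,115.76

£1,115.76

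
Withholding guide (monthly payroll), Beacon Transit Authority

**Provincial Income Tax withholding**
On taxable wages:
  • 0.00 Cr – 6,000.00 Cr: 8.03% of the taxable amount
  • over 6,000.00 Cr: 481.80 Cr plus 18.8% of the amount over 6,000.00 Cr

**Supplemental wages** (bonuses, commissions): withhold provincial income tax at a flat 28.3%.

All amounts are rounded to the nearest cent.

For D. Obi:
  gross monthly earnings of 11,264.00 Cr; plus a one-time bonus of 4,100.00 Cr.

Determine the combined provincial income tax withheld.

Provincial Income Tax: taxable = 11,264.00 Cr
  481.80 Cr + 18.8% × (11,264.00 Cr − 6,000.00 Cr) = 481.80 Cr + 18.8% × 5,264.00 Cr = 1,471.43 Cr
Supplemental (28.3% flat on bonus): 28.3% × 4,100.00 Cr = 1,160.30 Cr
Total provincial income tax: 1,471.43 Cr + 1,160.30 Cr = 2,631.73 Cr

2,631.73 Cr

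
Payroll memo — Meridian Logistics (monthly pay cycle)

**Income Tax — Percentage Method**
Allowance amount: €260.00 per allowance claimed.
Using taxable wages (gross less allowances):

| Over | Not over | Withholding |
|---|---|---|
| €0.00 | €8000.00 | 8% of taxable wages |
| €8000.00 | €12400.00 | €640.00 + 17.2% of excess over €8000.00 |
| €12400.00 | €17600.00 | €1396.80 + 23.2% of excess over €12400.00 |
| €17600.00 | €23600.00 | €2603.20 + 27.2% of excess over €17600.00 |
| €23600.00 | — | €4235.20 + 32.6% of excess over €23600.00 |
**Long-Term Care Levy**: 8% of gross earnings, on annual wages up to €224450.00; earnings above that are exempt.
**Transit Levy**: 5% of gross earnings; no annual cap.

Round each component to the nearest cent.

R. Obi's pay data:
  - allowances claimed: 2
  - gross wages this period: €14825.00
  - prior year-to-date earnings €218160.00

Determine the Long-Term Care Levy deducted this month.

€503.20

Long-Term Care Levy: cap €224450.00 − YTD €218160.00 = €6290.00 subject; 8% × €6290.00 = €503.20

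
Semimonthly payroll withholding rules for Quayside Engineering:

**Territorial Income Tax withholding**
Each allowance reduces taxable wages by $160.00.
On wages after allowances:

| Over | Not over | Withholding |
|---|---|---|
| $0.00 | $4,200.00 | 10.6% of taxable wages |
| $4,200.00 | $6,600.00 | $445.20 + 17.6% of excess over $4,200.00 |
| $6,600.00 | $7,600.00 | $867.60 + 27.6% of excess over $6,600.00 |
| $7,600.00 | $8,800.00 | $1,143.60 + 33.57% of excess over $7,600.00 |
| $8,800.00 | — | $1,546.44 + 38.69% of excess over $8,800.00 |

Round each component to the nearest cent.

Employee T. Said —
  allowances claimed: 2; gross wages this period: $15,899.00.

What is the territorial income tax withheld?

Territorial Income Tax: taxable = $15,899.00 − 2×$160.00 = $15,579.00
  $1,546.44 + 38.69% × ($15,579.00 − $8,800.00) = $1,546.44 + 38.69% × $6,779.00 = $4,169.24

$4,169.24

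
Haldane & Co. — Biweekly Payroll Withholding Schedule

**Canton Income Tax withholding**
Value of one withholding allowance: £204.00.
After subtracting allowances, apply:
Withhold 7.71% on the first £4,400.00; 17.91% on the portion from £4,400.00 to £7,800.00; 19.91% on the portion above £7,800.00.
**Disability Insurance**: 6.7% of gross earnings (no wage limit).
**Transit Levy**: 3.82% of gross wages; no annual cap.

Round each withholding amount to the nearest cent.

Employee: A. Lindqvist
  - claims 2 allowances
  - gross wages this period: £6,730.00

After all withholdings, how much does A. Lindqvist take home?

Canton Income Tax: taxable = £6,730.00 − 2×£204.00 = £6,322.00
  £339.24 + 17.91% × (£6,322.00 − £4,400.00) = £339.24 + 17.91% × £1,922.00 = £683.47
Disability Insurance: 6.7% × £6,730.00 = £450.91
Transit Levy: 3.82% × £6,730.00 = £257.09
Total withheld: £683.47 + £450.91 + £257.09 = £1,391.47
Net pay: £6,730.00 − £1,391.47 = £5,338.53

£5,338.53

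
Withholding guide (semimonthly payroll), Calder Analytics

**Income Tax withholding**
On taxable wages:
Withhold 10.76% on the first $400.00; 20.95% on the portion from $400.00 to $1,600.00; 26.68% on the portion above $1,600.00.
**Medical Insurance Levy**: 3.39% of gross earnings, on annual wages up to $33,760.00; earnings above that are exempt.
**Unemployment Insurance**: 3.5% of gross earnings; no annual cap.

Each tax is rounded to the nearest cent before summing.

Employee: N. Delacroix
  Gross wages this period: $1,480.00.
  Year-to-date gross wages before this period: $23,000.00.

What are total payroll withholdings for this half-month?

Income Tax: taxable = $1,480.00
  $43.04 + 20.95% × ($1,480.00 − $400.00) = $43.04 + 20.95% × $1,080.00 = $269.30
Medical Insurance Levy: 3.39% × $1,480.00 = $50.17
Unemployment Insurance: 3.5% × $1,480.00 = $51.80
Total: $269.30 + $50.17 + $51.80 = $371.27

$371.27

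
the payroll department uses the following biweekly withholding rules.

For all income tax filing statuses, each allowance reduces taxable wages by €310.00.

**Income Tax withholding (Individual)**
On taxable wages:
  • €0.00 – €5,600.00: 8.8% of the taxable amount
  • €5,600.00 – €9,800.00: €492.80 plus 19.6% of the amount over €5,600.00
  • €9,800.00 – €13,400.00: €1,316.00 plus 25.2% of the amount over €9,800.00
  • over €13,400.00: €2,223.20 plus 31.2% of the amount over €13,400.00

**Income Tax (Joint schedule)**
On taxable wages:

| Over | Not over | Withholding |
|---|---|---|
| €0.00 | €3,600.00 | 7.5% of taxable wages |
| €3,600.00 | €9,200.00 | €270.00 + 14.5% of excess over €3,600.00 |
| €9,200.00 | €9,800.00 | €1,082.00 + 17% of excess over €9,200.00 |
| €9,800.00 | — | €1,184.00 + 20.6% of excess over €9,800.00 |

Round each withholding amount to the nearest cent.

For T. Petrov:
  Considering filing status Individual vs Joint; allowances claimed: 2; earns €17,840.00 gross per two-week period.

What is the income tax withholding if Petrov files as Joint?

Income Tax (Joint): taxable = €17,840.00 − 2×€310.00 = €17,220.00
  €1,184.00 + 20.6% × (€17,220.00 − €9,800.00) = €1,184.00 + 20.6% × €7,420.00 = €2,712.52

€2,712.52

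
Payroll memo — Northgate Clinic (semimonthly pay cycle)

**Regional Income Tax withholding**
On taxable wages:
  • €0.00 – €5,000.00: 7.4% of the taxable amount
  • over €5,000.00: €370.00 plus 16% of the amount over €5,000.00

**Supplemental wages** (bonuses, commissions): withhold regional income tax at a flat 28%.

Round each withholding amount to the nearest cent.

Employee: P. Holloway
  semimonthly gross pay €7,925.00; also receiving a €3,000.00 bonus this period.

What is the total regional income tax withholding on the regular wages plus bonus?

€1,678.00

Regional Income Tax: taxable = €7,925.00
  €370.00 + 16% × (€7,925.00 − €5,000.00) = €370.00 + 16% × €2,925.00 = €838.00
Supplemental (28% flat on bonus): 28% × €3,000.00 = €840.00
Total regional income tax: €838.00 + €840.00 = €1,678.00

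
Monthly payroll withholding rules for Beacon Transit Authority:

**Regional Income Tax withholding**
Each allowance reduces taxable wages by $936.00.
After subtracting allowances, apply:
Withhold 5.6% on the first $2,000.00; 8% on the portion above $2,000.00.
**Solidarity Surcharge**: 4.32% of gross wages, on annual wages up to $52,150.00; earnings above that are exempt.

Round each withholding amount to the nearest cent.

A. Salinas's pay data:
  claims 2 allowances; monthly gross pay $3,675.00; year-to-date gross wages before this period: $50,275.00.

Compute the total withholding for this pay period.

$181.97

Regional Income Tax: taxable = $3,675.00 − 2×$936.00 = $1,803.00
  5.6% × $1,803.00 = $100.97
Solidarity Surcharge: cap $52,150.00 − YTD $50,275.00 = $1,875.00 subject; 4.32% × $1,875.00 = $81.00
Total: $100.97 + $81.00 = $181.97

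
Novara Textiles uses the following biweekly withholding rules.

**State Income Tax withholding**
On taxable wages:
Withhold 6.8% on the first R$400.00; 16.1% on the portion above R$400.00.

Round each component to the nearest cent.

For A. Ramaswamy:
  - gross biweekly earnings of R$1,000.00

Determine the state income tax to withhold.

State Income Tax: taxable = R$1,000.00
  R$27.20 + 16.1% × (R$1,000.00 − R$400.00) = R$27.20 + 16.1% × R$600.00 = R$123.80

R$123.80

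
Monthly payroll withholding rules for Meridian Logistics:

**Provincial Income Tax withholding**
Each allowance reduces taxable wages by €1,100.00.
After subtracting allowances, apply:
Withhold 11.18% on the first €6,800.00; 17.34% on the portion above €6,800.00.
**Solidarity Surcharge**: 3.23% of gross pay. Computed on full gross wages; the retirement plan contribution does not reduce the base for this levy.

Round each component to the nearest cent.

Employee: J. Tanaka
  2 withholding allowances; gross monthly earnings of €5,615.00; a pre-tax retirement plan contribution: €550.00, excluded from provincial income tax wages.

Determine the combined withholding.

€501.67

Provincial Income Tax: taxable = €5,615.00 − €550.00 − 2×€1,100.00 = €2,865.00
  11.18% × €2,865.00 = €320.31
Solidarity Surcharge: 3.23% × €5,615.00 = €181.36
Total: €320.31 + €181.36 = €501.67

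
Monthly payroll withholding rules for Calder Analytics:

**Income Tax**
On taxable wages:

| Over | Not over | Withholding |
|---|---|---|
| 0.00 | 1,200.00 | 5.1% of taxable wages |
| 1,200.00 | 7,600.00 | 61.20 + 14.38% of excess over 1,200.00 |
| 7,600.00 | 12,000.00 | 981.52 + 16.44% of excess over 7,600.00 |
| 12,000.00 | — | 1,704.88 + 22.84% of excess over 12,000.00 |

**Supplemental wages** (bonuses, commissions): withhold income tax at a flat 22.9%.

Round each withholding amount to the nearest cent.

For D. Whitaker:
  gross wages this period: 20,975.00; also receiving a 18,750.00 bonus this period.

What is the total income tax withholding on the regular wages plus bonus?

8,048.52

Income Tax: taxable = 20,975.00
  1,704.88 + 22.84% × (20,975.00 − 12,000.00) = 1,704.88 + 22.84% × 8,975.00 = 3,754.77
Supplemental (22.9% flat on bonus): 22.9% × 18,750.00 = 4,293.75
Total income tax: 3,754.77 + 4,293.75 = 8,048.52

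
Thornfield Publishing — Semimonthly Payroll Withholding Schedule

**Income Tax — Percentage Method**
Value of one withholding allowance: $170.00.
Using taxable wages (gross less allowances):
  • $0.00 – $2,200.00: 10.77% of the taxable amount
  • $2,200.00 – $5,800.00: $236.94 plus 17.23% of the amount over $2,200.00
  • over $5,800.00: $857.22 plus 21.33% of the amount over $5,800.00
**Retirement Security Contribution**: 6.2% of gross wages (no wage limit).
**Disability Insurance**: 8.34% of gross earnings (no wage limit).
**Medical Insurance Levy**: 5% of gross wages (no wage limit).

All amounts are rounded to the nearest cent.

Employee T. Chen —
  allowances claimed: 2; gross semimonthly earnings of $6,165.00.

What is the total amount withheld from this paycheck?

$2,067.19

Income Tax: taxable = $6,165.00 − 2×$170.00 = $5,825.00
  $857.22 + 21.33% × ($5,825.00 − $5,800.00) = $857.22 + 21.33% × $25.00 = $862.55
Retirement Security Contribution: 6.2% × $6,165.00 = $382.23
Disability Insurance: 8.34% × $6,165.00 = $514.16
Medical Insurance Levy: 5% × $6,165.00 = $308.25
Total: $862.55 + $382.23 + $514.16 + $308.25 = $2,067.19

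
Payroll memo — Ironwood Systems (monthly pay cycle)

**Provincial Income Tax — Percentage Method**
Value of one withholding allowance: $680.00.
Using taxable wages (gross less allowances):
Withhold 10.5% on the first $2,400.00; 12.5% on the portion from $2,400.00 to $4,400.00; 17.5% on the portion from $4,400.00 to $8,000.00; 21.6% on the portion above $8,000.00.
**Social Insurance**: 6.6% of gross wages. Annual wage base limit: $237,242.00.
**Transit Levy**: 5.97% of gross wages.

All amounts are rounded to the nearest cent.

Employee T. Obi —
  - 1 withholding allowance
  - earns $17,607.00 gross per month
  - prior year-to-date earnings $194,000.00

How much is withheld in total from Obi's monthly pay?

Provincial Income Tax: taxable = $17,607.00 − 1×$680.00 = $16,927.00
  $1,132.00 + 21.6% × ($16,927.00 − $8,000.00) = $1,132.00 + 21.6% × $8,927.00 = $3,060.23
Social Insurance: 6.6% × $17,607.00 = $1,162.06
Transit Levy: 5.97% × $17,607.00 = $1,051.14
Total: $3,060.23 + $1,162.06 + $1,051.14 = $5,273.43

$5,273.43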